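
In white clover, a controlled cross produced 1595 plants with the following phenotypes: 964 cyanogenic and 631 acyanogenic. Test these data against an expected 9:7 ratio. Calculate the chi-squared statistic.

11.372

The 9:7 ratio has 16 parts, so with N = 1595 the expected counts are:
  cyanogenic: 1595 × 9/16 = 897.1875
  acyanogenic: 1595 × 7/16 = 697.8125
χ² = Σ (O − E)² / E
  cyanogenic: (964 − 897.1875)² / 897.1875 = 4.9754
  acyanogenic: (631 − 697.8125)² / 697.8125 = 6.3970
χ² = 4.9754 + 6.3970 = 11.3724 ≈ 11.372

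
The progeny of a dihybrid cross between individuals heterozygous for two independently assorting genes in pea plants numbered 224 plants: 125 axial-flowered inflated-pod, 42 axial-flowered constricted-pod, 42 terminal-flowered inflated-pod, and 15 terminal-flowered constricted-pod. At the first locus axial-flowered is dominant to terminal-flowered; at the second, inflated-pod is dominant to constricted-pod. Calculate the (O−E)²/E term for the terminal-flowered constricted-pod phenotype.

0.071

A dihybrid F₂ with independent assortment and complete dominance at both loci gives a 9:3:3:1 phenotypic ratio.
The 9:3:3:1 ratio has 16 parts, so with N = 224 the expected counts are:
  axial-flowered inflated-pod: 224 × 9/16 = 126
  axial-flowered constricted-pod: 224 × 3/16 = 42
  terminal-flowered inflated-pod: 224 × 3/16 = 42
  terminal-flowered constricted-pod: 224 × 1/16 = 14
Contribution of terminal-flowered constricted-pod: (15 − 14)² / 14 = 0.0714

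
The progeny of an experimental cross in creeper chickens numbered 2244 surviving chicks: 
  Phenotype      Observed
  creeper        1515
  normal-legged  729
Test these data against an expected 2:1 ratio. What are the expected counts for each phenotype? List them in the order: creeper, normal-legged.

1496, 748

Under the 2:1 hypothesis (Σ ratio = 3, N = 2244):
  creeper: 2244 × 2/3 = 1496
  normal-legged: 2244 × 1/3 = 748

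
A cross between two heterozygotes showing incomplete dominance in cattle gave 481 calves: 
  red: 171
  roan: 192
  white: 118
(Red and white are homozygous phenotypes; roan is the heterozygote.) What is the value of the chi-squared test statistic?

With incomplete dominance, a heterozygote × heterozygote cross gives a 1:2:1 phenotypic ratio.
Under the 1:2:1 hypothesis (Σ ratio = 4, N = 481):
  red: 481 × 1/4 = 120.25
  roan: 481 × 2/4 = 240.5
  white: 481 × 1/4 = 120.25
χ² = Σ (O − E)² / E
  red: (171 − 120.25)² / 120.25 = 21.4184
  roan: (192 − 240.5)² / 240.5 = 9.7807
  white: (118 − 120.25)² / 120.25 = 0.0421
χ² = 21.4184 + 9.7807 + 0.0421 = 31.2412 ≈ 31.241

31.241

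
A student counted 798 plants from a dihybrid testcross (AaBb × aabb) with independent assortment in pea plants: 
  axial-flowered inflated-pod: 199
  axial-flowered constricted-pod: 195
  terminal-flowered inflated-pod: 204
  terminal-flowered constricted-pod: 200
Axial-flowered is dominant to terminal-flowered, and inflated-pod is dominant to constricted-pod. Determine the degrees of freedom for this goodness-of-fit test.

3

A dihybrid testcross with independent assortment gives a 1:1:1:1 ratio.
A goodness-of-fit test with 4 phenotype classes has df = 4 − 1 = 3.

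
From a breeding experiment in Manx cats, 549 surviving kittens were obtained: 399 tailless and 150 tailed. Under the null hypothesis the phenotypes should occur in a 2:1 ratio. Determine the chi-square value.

The 2:1 ratio has 3 parts, so with N = 549 the expected counts are:
  tailless: 549 × 2/3 = 366
  tailed: 549 × 1/3 = 183
χ² = Σ (O − E)² / E
  tailless: (399 − 366)² / 366 = 2.9754
  tailed: (150 − 183)² / 183 = 5.9508
χ² = 2.9754 + 5.9508 = 8.9262 ≈ 8.926

8.926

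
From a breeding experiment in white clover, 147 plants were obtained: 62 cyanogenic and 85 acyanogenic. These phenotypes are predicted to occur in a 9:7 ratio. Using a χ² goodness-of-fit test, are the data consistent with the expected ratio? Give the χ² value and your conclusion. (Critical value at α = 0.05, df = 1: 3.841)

11.830; not consistent

Expected counts for N = 147 under a 9:7 ratio (total parts = 16):
  cyanogenic: 147 × 9/16 = 82.6875
  acyanogenic: 147 × 7/16 = 64.3125
χ² = Σ (O − E)² / E
  cyanogenic: (62 − 82.6875)² / 82.6875 = 5.1758
  acyanogenic: (85 − 64.3125)² / 64.3125 = 6.6546
χ² = 5.1758 + 6.6546 = 11.8304 ≈ 11.830
Degrees of freedom = 2 − 1 = 1; critical value at α = 0.05 is 3.841.
Since 11.830 > 3.841, we reject the null hypothesis — the data do not fit the 9:7 ratio.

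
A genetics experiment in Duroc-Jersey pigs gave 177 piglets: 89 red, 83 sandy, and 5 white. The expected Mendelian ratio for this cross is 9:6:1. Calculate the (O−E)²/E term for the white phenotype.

3.322

Under the 9:6:1 hypothesis (Σ ratio = 16, N = 177):
  red: 177 × 9/16 = 99.5625
  sandy: 177 × 6/16 = 66.375
  white: 177 × 1/16 = 11.0625
Contribution of white: (5 − 11.0625)² / 11.0625 = 3.3224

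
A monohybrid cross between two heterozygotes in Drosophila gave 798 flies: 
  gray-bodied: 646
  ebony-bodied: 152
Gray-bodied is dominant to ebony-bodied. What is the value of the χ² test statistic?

15.079

For a monohybrid cross between heterozygotes with complete dominance, the expected phenotypic ratio is 3:1.
The 3:1 ratio has 4 parts, so with N = 798 the expected counts are:
  gray-bodied: 798 × 3/4 = 598.5
  ebony-bodied: 798 × 1/4 = 199.5
χ² = Σ (O − E)² / E
  gray-bodied: (646 − 598.5)² / 598.5 = 3.7698
  ebony-bodied: (152 − 199.5)² / 199.5 = 11.3095
χ² = 3.7698 + 11.3095 = 15.0793 ≈ 15.079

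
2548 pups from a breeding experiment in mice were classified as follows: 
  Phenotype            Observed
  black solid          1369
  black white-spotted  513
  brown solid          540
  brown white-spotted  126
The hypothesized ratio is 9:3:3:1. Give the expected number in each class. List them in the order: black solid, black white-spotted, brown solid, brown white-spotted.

Expected counts for N = 2548 under a 9:3:3:1 ratio (total parts = 16):
  black solid: 2548 × 9/16 = 1433.25
  black white-spotted: 2548 × 3/16 = 477.75
  brown solid: 2548 × 3/16 = 477.75
  brown white-spotted: 2548 × 1/16 = 159.25

1433.25, 477.75, 477.75, 159.25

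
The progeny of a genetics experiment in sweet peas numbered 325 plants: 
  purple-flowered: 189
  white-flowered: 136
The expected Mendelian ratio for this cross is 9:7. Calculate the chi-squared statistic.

Total ratio parts = 16. Expected numbers out of 325:
  purple-flowered: 325 × 9/16 = 182.8125
  white-flowered: 325 × 7/16 = 142.1875
χ² = Σ (O − E)² / E
  purple-flowered: (189 − 182.8125)² / 182.8125 = 0.2094
  white-flowered: (136 − 142.1875)² / 142.1875 = 0.2693
χ² = 0.2094 + 0.2693 = 0.4787 ≈ 0.479

0.479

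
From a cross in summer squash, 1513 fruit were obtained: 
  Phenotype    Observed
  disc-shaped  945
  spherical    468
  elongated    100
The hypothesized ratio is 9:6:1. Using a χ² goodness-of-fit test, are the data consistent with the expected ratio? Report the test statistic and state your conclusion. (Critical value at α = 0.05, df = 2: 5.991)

Under the 9:6:1 hypothesis (Σ ratio = 16, N = 1513):
  disc-shaped: 1513 × 9/16 = 851.0625
  spherical: 1513 × 6/16 = 567.375
  elongated: 1513 × 1/16 = 94.5625
χ² = Σ (O − E)² / E
  disc-shaped: (945 − 851.0625)² / 851.0625 = 10.3685
  spherical: (468 − 567.375)² / 567.375 = 17.4054
  elongated: (100 − 94.5625)² / 94.5625 = 0.3127
χ² = 10.3685 + 17.4054 + 0.3127 = 28.0866 ≈ 28.087
Degrees of freedom = 3 − 1 = 2; critical value at α = 0.05 is 5.991.
Since 28.087 > 5.991, we reject the null hypothesis — the data do not fit the 9:6:1 ratio.

28.087; not consistent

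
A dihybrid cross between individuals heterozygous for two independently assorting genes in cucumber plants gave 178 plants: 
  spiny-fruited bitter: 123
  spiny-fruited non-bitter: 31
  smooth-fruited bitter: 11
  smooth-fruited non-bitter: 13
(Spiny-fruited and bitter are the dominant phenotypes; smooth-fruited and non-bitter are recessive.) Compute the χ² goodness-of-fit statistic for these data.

A dihybrid F₂ with independent assortment and complete dominance at both loci gives a 9:3:3:1 phenotypic ratio.
Under the 9:3:3:1 hypothesis (Σ ratio = 16, N = 178):
  spiny-fruited bitter: 178 × 9/16 = 100.125
  spiny-fruited non-bitter: 178 × 3/16 = 33.375
  smooth-fruited bitter: 178 × 3/16 = 33.375
  smooth-fruited non-bitter: 178 × 1/16 = 11.125
χ² = Σ (O − E)² / E
  spiny-fruited bitter: (123 − 100.125)² / 100.125 = 5.2261
  spiny-fruited non-bitter: (31 − 33.375)² / 33.375 = 0.1690
  smooth-fruited bitter: (11 − 33.375)² / 33.375 = 15.0005
  smooth-fruited non-bitter: (13 − 11.125)² / 11.125 = 0.3160
χ² = 5.2261 + 0.1690 + 15.0005 + 0.3160 = 20.7116 ≈ 20.712

20.712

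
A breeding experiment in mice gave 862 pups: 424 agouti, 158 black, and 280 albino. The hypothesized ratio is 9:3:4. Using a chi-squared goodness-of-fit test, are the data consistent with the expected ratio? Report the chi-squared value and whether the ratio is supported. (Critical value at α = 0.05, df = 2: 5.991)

The 9:3:4 ratio has 16 parts, so with N = 862 the expected counts are:
  agouti: 862 × 9/16 = 484.875
  black: 862 × 3/16 = 161.625
  albino: 862 × 4/16 = 215.5
χ² = Σ (O − E)² / E
  agouti: (424 − 484.875)² / 484.875 = 7.6427
  black: (158 − 161.625)² / 161.625 = 0.0813
  albino: (280 − 215.5)² / 215.5 = 19.3051
χ² = 7.6427 + 0.0813 + 19.3051 = 27.0291 ≈ 27.029
Degrees of freedom = 3 − 1 = 2; critical value at α = 0.05 is 5.991.
Since 27.029 > 5.991, we reject the null hypothesis — the data do not fit the 9:3:4 ratio.

27.029; not consistent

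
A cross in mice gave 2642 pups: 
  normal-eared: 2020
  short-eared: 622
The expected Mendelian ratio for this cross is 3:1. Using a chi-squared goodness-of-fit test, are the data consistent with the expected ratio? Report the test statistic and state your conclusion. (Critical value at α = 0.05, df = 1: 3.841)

Under the 3:1 hypothesis (Σ ratio = 4, N = 2642):
  normal-eared: 2642 × 3/4 = 1981.5
  short-eared: 2642 × 1/4 = 660.5
χ² = Σ (O − E)² / E
  normal-eared: (2020 − 1981.5)² / 1981.5 = 0.7480
  short-eared: (622 − 660.5)² / 660.5 = 2.2441
χ² = 0.7480 + 2.2441 = 2.9921 ≈ 2.992
Degrees of freedom = 2 − 1 = 1; critical value at α = 0.05 is 3.841.
Since 2.992 < 3.841, we fail to reject the null hypothesis — the data are consistent with the 3:1 ratio.

2.992; consistent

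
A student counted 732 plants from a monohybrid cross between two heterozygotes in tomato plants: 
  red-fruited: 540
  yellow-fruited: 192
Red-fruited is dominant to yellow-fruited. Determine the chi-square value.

0.590

For a monohybrid cross between heterozygotes with complete dominance, the expected phenotypic ratio is 3:1.
Total ratio parts = 4. Expected numbers out of 732:
  red-fruited: 732 × 3/4 = 549
  yellow-fruited: 732 × 1/4 = 183
χ² = Σ (O − E)² / E
  red-fruited: (540 − 549)² / 549 = 0.1475
  yellow-fruited: (192 − 183)² / 183 = 0.4426
χ² = 0.1475 + 0.4426 = 0.5901 ≈ 0.590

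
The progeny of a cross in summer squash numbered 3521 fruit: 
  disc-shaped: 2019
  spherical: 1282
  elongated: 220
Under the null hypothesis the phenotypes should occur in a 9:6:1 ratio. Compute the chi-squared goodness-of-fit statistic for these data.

Under the 9:6:1 hypothesis (Σ ratio = 16, N = 3521):
  disc-shaped: 3521 × 9/16 = 1980.5625
  spherical: 3521 × 6/16 = 1320.375
  elongated: 3521 × 1/16 = 220.0625
χ² = Σ (O − E)² / E
  disc-shaped: (2019 − 1980.5625)² / 1980.5625 = 0.7460
  spherical: (1282 − 1320.375)² / 1320.375 = 1.1153
  elongated: (220 − 220.0625)² / 220.0625 = 0.0000
χ² = 0.7460 + 1.1153 + 0.0000 = 1.8613 ≈ 1.861

1.861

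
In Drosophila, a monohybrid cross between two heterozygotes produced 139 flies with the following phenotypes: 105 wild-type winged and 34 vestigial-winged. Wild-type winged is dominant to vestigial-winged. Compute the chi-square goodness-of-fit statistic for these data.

For a monohybrid cross between heterozygotes with complete dominance, the expected phenotypic ratio is 3:1.
Expected counts for N = 139 under a 3:1 ratio (total parts = 4):
  wild-type winged: 139 × 3/4 = 104.25
  vestigial-winged: 139 × 1/4 = 34.75
χ² = Σ (O − E)² / E
  wild-type winged: (105 − 104.25)² / 104.25 = 0.0054
  vestigial-winged: (34 − 34.75)² / 34.75 = 0.0162
χ² = 0.0054 + 0.0162 = 0.0216 ≈ 0.022

0.022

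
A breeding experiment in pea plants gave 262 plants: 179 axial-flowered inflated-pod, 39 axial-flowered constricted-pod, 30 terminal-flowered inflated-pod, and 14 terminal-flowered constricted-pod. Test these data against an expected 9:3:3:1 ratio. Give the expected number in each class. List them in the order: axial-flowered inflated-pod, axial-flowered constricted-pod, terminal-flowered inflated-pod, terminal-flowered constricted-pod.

Expected counts for N = 262 under a 9:3:3:1 ratio (total parts = 16):
  axial-flowered inflated-pod: 262 × 9/16 = 147.375
  axial-flowered constricted-pod: 262 × 3/16 = 49.125
  terminal-flowered inflated-pod: 262 × 3/16 = 49.125
  terminal-flowered constricted-pod: 262 × 1/16 = 16.375

147.375, 49.125, 49.125, 16.375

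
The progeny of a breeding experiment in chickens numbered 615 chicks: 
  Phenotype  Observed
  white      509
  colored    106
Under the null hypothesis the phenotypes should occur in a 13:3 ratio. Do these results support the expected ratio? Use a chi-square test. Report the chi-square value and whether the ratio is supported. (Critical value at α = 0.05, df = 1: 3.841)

0.926; consistent

Under the 13:3 hypothesis (Σ ratio = 16, N = 615):
  white: 615 × 13/16 = 499.6875
  colored: 615 × 3/16 = 115.3125
χ² = Σ (O − E)² / E
  white: (509 − 499.6875)² / 499.6875 = 0.1736
  colored: (106 − 115.3125)² / 115.3125 = 0.7521
χ² = 0.1736 + 0.7521 = 0.9257 ≈ 0.926
Degrees of freedom = 2 − 1 = 1; critical value at α = 0.05 is 3.841.
Since 0.926 < 3.841, we fail to reject the null hypothesis — the data are consistent with the 13:3 ratio.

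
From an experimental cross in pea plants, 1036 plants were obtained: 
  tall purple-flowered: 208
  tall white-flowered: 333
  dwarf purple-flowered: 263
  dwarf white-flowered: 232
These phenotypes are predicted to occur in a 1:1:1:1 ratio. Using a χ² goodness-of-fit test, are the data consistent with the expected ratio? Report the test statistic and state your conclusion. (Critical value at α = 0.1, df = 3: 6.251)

34.062; not consistent

Expected counts for N = 1036 under a 1:1:1:1 ratio (total parts = 4):
  tall purple-flowered: 1036 × 1/4 = 259
  tall white-flowered: 1036 × 1/4 = 259
  dwarf purple-flowered: 1036 × 1/4 = 259
  dwarf white-flowered: 1036 × 1/4 = 259
χ² = Σ (O − E)² / E
  tall purple-flowered: (208 − 259)² / 259 = 10.0425
  tall white-flowered: (333 − 259)² / 259 = 21.1429
  dwarf purple-flowered: (263 − 259)² / 259 = 0.0618
  dwarf white-flowered: (232 − 259)² / 259 = 2.8147
χ² = 10.0425 + 21.1429 + 0.0618 + 2.8147 = 34.0619 ≈ 34.062
Degrees of freedom = 4 − 1 = 3; critical value at α = 0.1 is 6.251.
Since 34.062 > 6.251, we reject the null hypothesis — the data do not fit the 1:1:1:1 ratio.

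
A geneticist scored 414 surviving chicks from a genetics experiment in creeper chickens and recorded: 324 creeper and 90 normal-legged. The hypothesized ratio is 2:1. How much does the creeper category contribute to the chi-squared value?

8.348

The 2:1 ratio has 3 parts, so with N = 414 the expected counts are:
  creeper: 414 × 2/3 = 276
  normal-legged: 414 × 1/3 = 138
Contribution of creeper: (324 − 276)² / 276 = 8.3478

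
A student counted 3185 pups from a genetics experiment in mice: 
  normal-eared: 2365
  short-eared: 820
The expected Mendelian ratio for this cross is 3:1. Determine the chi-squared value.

Expected counts for N = 3185 under a 3:1 ratio (total parts = 4):
  normal-eared: 3185 × 3/4 = 2388.75
  short-eared: 3185 × 1/4 = 796.25
χ² = Σ (O − E)² / E
  normal-eared: (2365 − 2388.75)² / 2388.75 = 0.2361
  short-eared: (820 − 796.25)² / 796.25 = 0.7084
χ² = 0.2361 + 0.7084 = 0.9445 ≈ 0.945

0.945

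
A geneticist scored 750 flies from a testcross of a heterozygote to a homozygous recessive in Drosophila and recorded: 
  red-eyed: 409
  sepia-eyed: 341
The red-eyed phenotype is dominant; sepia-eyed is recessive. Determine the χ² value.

A testcross of a heterozygote (Aa × aa) gives a 1:1 phenotypic ratio.
Expected counts for N = 750 under a 1:1 ratio (total parts = 2):
  red-eyed: 750 × 1/2 = 375
  sepia-eyed: 750 × 1/2 = 375
χ² = Σ (O − E)² / E
  red-eyed: (409 − 375)² / 375 = 3.0827
  sepia-eyed: (341 − 375)² / 375 = 3.0827
χ² = 3.0827 + 3.0827 = 6.1654 ≈ 6.165

6.165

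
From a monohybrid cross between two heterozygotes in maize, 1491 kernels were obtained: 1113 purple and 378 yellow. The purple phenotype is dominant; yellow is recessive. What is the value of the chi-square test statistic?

0.099

For a monohybrid cross between heterozygotes with complete dominance, the expected phenotypic ratio is 3:1.
Total ratio parts = 4. Expected numbers out of 1491:
  purple: 1491 × 3/4 = 1118.25
  yellow: 1491 × 1/4 = 372.75
χ² = Σ (O − E)² / E
  purple: (1113 − 1118.25)² / 1118.25 = 0.0246
  yellow: (378 − 372.75)² / 372.75 = 0.0739
χ² = 0.0246 + 0.0739 = 0.0985 ≈ 0.099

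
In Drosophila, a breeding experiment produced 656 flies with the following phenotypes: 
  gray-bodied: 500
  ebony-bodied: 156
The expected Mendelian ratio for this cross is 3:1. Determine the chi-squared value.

The 3:1 ratio has 4 parts, so with N = 656 the expected counts are:
  gray-bodied: 656 × 3/4 = 492
  ebony-bodied: 656 × 1/4 = 164
χ² = Σ (O − E)² / E
  gray-bodied: (500 − 492)² / 492 = 0.1301
  ebony-bodied: (156 − 164)² / 164 = 0.3902
χ² = 0.1301 + 0.3902 = 0.5203 ≈ 0.520

0.520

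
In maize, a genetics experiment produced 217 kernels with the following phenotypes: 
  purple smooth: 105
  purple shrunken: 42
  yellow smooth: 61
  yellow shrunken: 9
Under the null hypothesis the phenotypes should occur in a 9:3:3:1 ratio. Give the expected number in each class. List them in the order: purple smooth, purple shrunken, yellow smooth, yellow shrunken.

The 9:3:3:1 ratio has 16 parts, so with N = 217 the expected counts are:
  purple smooth: 217 × 9/16 = 122.0625
  purple shrunken: 217 × 3/16 = 40.6875
  yellow smooth: 217 × 3/16 = 40.6875
  yellow shrunken: 217 × 1/16 = 13.5625

122.0625, 40.6875, 40.6875, 13.5625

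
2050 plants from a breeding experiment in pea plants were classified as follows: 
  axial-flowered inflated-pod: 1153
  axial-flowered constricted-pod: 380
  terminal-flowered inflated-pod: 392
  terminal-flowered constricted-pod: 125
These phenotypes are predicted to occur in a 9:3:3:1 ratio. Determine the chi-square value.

0.277

Total ratio parts = 16. Expected numbers out of 2050:
  axial-flowered inflated-pod: 2050 × 9/16 = 1153.125
  axial-flowered constricted-pod: 2050 × 3/16 = 384.375
  terminal-flowered inflated-pod: 2050 × 3/16 = 384.375
  terminal-flowered constricted-pod: 2050 × 1/16 = 128.125
χ² = Σ (O − E)² / E
  axial-flowered inflated-pod: (1153 − 1153.125)² / 1153.125 = 0.0000
  axial-flowered constricted-pod: (380 − 384.375)² / 384.375 = 0.0498
  terminal-flowered inflated-pod: (392 − 384.375)² / 384.375 = 0.1513
  terminal-flowered constricted-pod: (125 − 128.125)² / 128.125 = 0.0762
χ² = 0.0000 + 0.0498 + 0.1513 + 0.0762 = 0.2773 ≈ 0.277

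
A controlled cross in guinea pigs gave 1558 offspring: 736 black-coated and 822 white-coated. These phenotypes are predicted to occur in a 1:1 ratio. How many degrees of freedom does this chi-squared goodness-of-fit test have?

1

A goodness-of-fit test with 2 phenotype classes has df = 2 − 1 = 1.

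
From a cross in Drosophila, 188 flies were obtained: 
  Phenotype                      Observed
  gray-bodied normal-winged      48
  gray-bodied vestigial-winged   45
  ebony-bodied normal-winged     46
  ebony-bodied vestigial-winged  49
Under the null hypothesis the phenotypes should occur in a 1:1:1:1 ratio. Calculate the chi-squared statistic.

0.213

Under the 1:1:1:1 hypothesis (Σ ratio = 4, N = 188):
  gray-bodied normal-winged: 188 × 1/4 = 47
  gray-bodied vestigial-winged: 188 × 1/4 = 47
  ebony-bodied normal-winged: 188 × 1/4 = 47
  ebony-bodied vestigial-winged: 188 × 1/4 = 47
χ² = Σ (O − E)² / E
  gray-bodied normal-winged: (48 − 47)² / 47 = 0.0213
  gray-bodied vestigial-winged: (45 − 47)² / 47 = 0.0851
  ebony-bodied normal-winged: (46 − 47)² / 47 = 0.0213
  ebony-bodied vestigial-winged: (49 − 47)² / 47 = 0.0851
χ² = 0.0213 + 0.0851 + 0.0213 + 0.0851 = 0.2128 ≈ 0.213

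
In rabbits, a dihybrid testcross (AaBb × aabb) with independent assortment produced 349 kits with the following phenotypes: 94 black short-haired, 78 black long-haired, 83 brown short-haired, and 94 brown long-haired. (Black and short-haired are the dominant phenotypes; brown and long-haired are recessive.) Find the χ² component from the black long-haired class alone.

A dihybrid testcross with independent assortment gives a 1:1:1:1 ratio.
Expected counts for N = 349 under a 1:1:1:1 ratio (total parts = 4):
  black short-haired: 349 × 1/4 = 87.25
  black long-haired: 349 × 1/4 = 87.25
  brown short-haired: 349 × 1/4 = 87.25
  brown long-haired: 349 × 1/4 = 87.25
Contribution of black long-haired: (78 − 87.25)² / 87.25 = 0.9807

0.981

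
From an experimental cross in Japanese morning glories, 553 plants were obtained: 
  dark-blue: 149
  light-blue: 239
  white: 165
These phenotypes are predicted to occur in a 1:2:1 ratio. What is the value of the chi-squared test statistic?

11.098

Under the 1:2:1 hypothesis (Σ ratio = 4, N = 553):
  dark-blue: 553 × 1/4 = 138.25
  light-blue: 553 × 2/4 = 276.5
  white: 553 × 1/4 = 138.25
χ² = Σ (O − E)² / E
  dark-blue: (149 − 138.25)² / 138.25 = 0.8359
  light-blue: (239 − 276.5)² / 276.5 = 5.0859
  white: (165 − 138.25)² / 138.25 = 5.1759
χ² = 0.8359 + 5.0859 + 5.1759 = 11.0977 ≈ 11.098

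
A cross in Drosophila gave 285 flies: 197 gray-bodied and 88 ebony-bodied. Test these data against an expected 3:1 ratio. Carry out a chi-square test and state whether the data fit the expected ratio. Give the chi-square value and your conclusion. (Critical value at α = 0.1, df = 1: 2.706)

The 3:1 ratio has 4 parts, so with N = 285 the expected counts are:
  gray-bodied: 285 × 3/4 = 213.75
  ebony-bodied: 285 × 1/4 = 71.25
χ² = Σ (O − E)² / E
  gray-bodied: (197 − 213.75)² / 213.75 = 1.3126
  ebony-bodied: (88 − 71.25)² / 71.25 = 3.9377
χ² = 1.3126 + 3.9377 = 5.2503 ≈ 5.250
Degrees of freedom = 2 − 1 = 1; critical value at α = 0.1 is 2.706.
Since 5.250 > 2.706, we reject the null hypothesis — the data do not fit the 3:1 ratio.

5.250; not consistent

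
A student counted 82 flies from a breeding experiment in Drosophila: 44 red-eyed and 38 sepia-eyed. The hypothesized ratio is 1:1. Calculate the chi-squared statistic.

0.439

Under the 1:1 hypothesis (Σ ratio = 2, N = 82):
  red-eyed: 82 × 1/2 = 41
  sepia-eyed: 82 × 1/2 = 41
χ² = Σ (O − E)² / E
  red-eyed: (44 − 41)² / 41 = 0.2195
  sepia-eyed: (38 − 41)² / 41 = 0.2195
χ² = 0.2195 + 0.2195 = 0.439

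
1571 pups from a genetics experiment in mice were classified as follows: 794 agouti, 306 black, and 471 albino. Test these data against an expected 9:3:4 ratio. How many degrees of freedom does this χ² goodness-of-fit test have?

A goodness-of-fit test with 3 phenotype classes has df = 3 − 1 = 2.

2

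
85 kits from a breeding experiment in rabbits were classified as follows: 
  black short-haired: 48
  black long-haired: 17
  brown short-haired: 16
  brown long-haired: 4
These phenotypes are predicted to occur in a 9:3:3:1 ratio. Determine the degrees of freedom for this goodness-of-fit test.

A goodness-of-fit test with 4 phenotype classes has df = 4 − 1 = 3.

3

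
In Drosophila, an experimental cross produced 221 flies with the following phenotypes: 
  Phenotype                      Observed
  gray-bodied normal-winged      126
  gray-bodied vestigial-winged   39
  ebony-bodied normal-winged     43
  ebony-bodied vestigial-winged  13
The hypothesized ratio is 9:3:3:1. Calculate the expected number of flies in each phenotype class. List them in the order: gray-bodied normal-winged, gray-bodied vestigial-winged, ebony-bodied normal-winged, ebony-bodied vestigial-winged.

124.3125, 41.4375, 41.4375, 13.8125

Expected counts for N = 221 under a 9:3:3:1 ratio (total parts = 16):
  gray-bodied normal-winged: 221 × 9/16 = 124.3125
  gray-bodied vestigial-winged: 221 × 3/16 = 41.4375
  ebony-bodied normal-winged: 221 × 3/16 = 41.4375
  ebony-bodied vestigial-winged: 221 × 1/16 = 13.8125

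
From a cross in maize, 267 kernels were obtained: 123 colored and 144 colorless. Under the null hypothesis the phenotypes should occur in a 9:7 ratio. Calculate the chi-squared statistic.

Expected counts for N = 267 under a 9:7 ratio (total parts = 16):
  colored: 267 × 9/16 = 150.1875
  colorless: 267 × 7/16 = 116.8125
χ² = Σ (O − E)² / E
  colored: (123 − 150.1875)² / 150.1875 = 4.9216
  colorless: (144 − 116.8125)² / 116.8125 = 6.3277
χ² = 4.9216 + 6.3277 = 11.2493 ≈ 11.249

11.249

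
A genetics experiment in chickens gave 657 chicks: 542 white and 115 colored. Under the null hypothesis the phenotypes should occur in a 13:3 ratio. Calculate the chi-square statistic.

0.670

Under the 13:3 hypothesis (Σ ratio = 16, N = 657):
  white: 657 × 13/16 = 533.8125
  colored: 657 × 3/16 = 123.1875
χ² = Σ (O − E)² / E
  white: (542 − 533.8125)² / 533.8125 = 0.1256
  colored: (115 − 123.1875)² / 123.1875 = 0.5442
χ² = 0.1256 + 0.5442 = 0.6698 ≈ 0.670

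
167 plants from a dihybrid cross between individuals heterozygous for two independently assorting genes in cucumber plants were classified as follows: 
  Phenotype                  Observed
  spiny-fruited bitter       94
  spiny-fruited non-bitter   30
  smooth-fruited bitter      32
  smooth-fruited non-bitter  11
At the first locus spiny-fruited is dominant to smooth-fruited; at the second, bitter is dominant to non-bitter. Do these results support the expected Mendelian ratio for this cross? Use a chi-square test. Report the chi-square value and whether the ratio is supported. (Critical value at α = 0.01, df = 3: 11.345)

0.100; consistent

A dihybrid F₂ with independent assortment and complete dominance at both loci gives a 9:3:3:1 phenotypic ratio.
Total ratio parts = 16. Expected numbers out of 167:
  spiny-fruited bitter: 167 × 9/16 = 93.9375
  spiny-fruited non-bitter: 167 × 3/16 = 31.3125
  smooth-fruited bitter: 167 × 3/16 = 31.3125
  smooth-fruited non-bitter: 167 × 1/16 = 10.4375
χ² = Σ (O − E)² / E
  spiny-fruited bitter: (94 − 93.9375)² / 93.9375 = 0.0000
  spiny-fruited non-bitter: (30 − 31.3125)² / 31.3125 = 0.0550
  smooth-fruited bitter: (32 − 31.3125)² / 31.3125 = 0.0151
  smooth-fruited non-bitter: (11 − 10.4375)² / 10.4375 = 0.0303
χ² = 0.0000 + 0.0550 + 0.0151 + 0.0303 = 0.1004 ≈ 0.100
Degrees of freedom = 4 − 1 = 3; critical value at α = 0.01 is 11.345.
Since 0.100 < 11.345, we fail to reject the null hypothesis — the data are consistent with the 9:3:3:1 ratio.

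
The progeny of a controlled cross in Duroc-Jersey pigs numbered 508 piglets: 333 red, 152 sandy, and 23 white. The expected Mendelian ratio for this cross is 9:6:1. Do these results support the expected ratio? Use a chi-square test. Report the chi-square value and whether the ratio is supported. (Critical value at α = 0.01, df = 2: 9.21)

Expected counts for N = 508 under a 9:6:1 ratio (total parts = 16):
  red: 508 × 9/16 = 285.75
  sandy: 508 × 6/16 = 190.5
  white: 508 × 1/16 = 31.75
χ² = Σ (O − E)² / E
  red: (333 − 285.75)² / 285.75 = 7.8130
  sandy: (152 − 190.5)² / 190.5 = 7.7808
  white: (23 − 31.75)² / 31.75 = 2.4114
χ² = 7.8130 + 7.7808 + 2.4114 = 18.0052 ≈ 18.005
Degrees of freedom = 3 − 1 = 2; critical value at α = 0.01 is 9.21.
Since 18.005 > 9.21, we reject the null hypothesis — the data do not fit the 9:6:1 ratio.

18.005; not consistent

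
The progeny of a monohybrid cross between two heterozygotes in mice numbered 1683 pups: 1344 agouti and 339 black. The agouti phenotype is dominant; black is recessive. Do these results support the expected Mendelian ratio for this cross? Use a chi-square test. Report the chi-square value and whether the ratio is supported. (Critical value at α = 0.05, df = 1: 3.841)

For a monohybrid cross between heterozygotes with complete dominance, the expected phenotypic ratio is 3:1.
Under the 3:1 hypothesis (Σ ratio = 4, N = 1683):
  agouti: 1683 × 3/4 = 1262.25
  black: 1683 × 1/4 = 420.75
χ² = Σ (O − E)² / E
  agouti: (1344 − 1262.25)² / 1262.25 = 5.2946
  black: (339 − 420.75)² / 420.75 = 15.8837
χ² = 5.2946 + 15.8837 = 21.1783 ≈ 21.178
Degrees of freedom = 2 − 1 = 1; critical value at α = 0.05 is 3.841.
Since 21.178 > 3.841, we reject the null hypothesis — the data do not fit the 3:1 ratio.

21.178; not consistent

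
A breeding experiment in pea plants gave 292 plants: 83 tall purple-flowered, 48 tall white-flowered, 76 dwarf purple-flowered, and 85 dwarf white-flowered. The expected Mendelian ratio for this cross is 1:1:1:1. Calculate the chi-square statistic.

The 1:1:1:1 ratio has 4 parts, so with N = 292 the expected counts are:
  tall purple-flowered: 292 × 1/4 = 73
  tall white-flowered: 292 × 1/4 = 73
  dwarf purple-flowered: 292 × 1/4 = 73
  dwarf white-flowered: 292 × 1/4 = 73
χ² = Σ (O − E)² / E
  tall purple-flowered: (83 − 73)² / 73 = 1.3699
  tall white-flowered: (48 − 73)² / 73 = 8.5616
  dwarf purple-flowered: (76 − 73)² / 73 = 0.1233
  dwarf white-flowered: (85 − 73)² / 73 = 1.9726
χ² = 1.3699 + 8.5616 + 0.1233 + 1.9726 = 12.0274 ≈ 12.027

12.027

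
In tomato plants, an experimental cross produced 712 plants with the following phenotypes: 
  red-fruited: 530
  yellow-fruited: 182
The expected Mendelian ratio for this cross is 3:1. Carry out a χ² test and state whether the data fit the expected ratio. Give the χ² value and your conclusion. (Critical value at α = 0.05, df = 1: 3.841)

0.120; consistent

Total ratio parts = 4. Expected numbers out of 712:
  red-fruited: 712 × 3/4 = 534
  yellow-fruited: 712 × 1/4 = 178
χ² = Σ (O − E)² / E
  red-fruited: (530 − 534)² / 534 = 0.0300
  yellow-fruited: (182 − 178)² / 178 = 0.0899
χ² = 0.0300 + 0.0899 = 0.1199 ≈ 0.120
Degrees of freedom = 2 − 1 = 1; critical value at α = 0.05 is 3.841.
Since 0.120 < 3.841, we fail to reject the null hypothesis — the data are consistent with the 3:1 ratio.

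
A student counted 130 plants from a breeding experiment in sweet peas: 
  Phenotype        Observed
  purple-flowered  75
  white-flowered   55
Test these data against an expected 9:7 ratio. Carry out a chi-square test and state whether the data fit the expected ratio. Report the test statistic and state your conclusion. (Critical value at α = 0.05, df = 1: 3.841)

0.110; consistent

The 9:7 ratio has 16 parts, so with N = 130 the expected counts are:
  purple-flowered: 130 × 9/16 = 73.125
  white-flowered: 130 × 7/16 = 56.875
χ² = Σ (O − E)² / E
  purple-flowered: (75 − 73.125)² / 73.125 = 0.0481
  white-flowered: (55 − 56.875)² / 56.875 = 0.0618
χ² = 0.0481 + 0.0618 = 0.1099 ≈ 0.110
Degrees of freedom = 2 − 1 = 1; critical value at α = 0.05 is 3.841.
Since 0.110 < 3.841, we fail to reject the null hypothesis — the data are consistent with the 9:7 ratio.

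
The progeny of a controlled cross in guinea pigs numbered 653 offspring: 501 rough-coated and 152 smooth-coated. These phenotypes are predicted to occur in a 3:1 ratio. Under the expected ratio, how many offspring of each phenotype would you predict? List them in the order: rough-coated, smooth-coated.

Total ratio parts = 4. Expected numbers out of 653:
  rough-coated: 653 × 3/4 = 489.75
  smooth-coated: 653 × 1/4 = 163.25

489.75, 163.25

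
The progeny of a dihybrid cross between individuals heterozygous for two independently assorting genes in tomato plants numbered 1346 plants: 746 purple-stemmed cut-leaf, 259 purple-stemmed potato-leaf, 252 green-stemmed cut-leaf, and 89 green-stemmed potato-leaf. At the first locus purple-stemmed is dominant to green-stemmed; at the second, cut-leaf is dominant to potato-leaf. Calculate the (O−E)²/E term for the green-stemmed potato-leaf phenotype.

0.283

A dihybrid F₂ with independent assortment and complete dominance at both loci gives a 9:3:3:1 phenotypic ratio.
The 9:3:3:1 ratio has 16 parts, so with N = 1346 the expected counts are:
  purple-stemmed cut-leaf: 1346 × 9/16 = 757.125
  purple-stemmed potato-leaf: 1346 × 3/16 = 252.375
  green-stemmed cut-leaf: 1346 × 3/16 = 252.375
  green-stemmed potato-leaf: 1346 × 1/16 = 84.125
Contribution of green-stemmed potato-leaf: (89 − 84.125)² / 84.125 = 0.2825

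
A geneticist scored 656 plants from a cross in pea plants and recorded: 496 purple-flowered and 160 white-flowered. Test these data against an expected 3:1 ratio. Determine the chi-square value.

0.130

Under the 3:1 hypothesis (Σ ratio = 4, N = 656):
  purple-flowered: 656 × 3/4 = 492
  white-flowered: 656 × 1/4 = 164
χ² = Σ (O − E)² / E
  purple-flowered: (496 − 492)² / 492 = 0.0325
  white-flowered: (160 − 164)² / 164 = 0.0976
χ² = 0.0325 + 0.0976 = 0.1301 ≈ 0.130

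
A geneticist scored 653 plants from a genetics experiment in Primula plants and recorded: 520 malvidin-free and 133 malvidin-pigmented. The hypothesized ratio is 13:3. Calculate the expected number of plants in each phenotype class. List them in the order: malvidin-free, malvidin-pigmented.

530.5625, 122.4375

Expected counts for N = 653 under a 13:3 ratio (total parts = 16):
  malvidin-free: 653 × 13/16 = 530.5625
  malvidin-pigmented: 653 × 3/16 = 122.4375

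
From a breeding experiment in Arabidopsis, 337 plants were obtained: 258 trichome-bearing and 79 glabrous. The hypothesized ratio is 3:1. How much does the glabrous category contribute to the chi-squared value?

0.327

Under the 3:1 hypothesis (Σ ratio = 4, N = 337):
  trichome-bearing: 337 × 3/4 = 252.75
  glabrous: 337 × 1/4 = 84.25
Contribution of glabrous: (79 − 84.25)² / 84.25 = 0.3272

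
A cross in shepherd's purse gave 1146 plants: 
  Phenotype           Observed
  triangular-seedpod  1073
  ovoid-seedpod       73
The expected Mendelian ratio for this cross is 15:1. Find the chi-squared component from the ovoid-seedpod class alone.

0.026

Total ratio parts = 16. Expected numbers out of 1146:
  triangular-seedpod: 1146 × 15/16 = 1074.375
  ovoid-seedpod: 1146 × 1/16 = 71.625
Contribution of ovoid-seedpod: (73 − 71.625)² / 71.625 = 0.0264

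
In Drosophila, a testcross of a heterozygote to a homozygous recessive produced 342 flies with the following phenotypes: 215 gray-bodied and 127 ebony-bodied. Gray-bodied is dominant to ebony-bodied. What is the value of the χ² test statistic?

22.643

A testcross of a heterozygote (Aa × aa) gives a 1:1 phenotypic ratio.
Under the 1:1 hypothesis (Σ ratio = 2, N = 342):
  gray-bodied: 342 × 1/2 = 171
  ebony-bodied: 342 × 1/2 = 171
χ² = Σ (O − E)² / E
  gray-bodied: (215 − 171)² / 171 = 11.3216
  ebony-bodied: (127 − 171)² / 171 = 11.3216
χ² = 11.3216 + 11.3216 = 22.6432 ≈ 22.643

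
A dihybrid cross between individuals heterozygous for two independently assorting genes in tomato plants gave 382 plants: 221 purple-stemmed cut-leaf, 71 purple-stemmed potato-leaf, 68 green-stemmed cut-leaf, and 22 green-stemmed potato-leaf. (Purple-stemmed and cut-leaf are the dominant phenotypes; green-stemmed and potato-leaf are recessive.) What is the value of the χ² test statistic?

0.511

A dihybrid F₂ with independent assortment and complete dominance at both loci gives a 9:3:3:1 phenotypic ratio.
Under the 9:3:3:1 hypothesis (Σ ratio = 16, N = 382):
  purple-stemmed cut-leaf: 382 × 9/16 = 214.875
  purple-stemmed potato-leaf: 382 × 3/16 = 71.625
  green-stemmed cut-leaf: 382 × 3/16 = 71.625
  green-stemmed potato-leaf: 382 × 1/16 = 23.875
χ² = Σ (O − E)² / E
  purple-stemmed cut-leaf: (221 − 214.875)² / 214.875 = 0.1746
  purple-stemmed potato-leaf: (71 − 71.625)² / 71.625 = 0.0055
  green-stemmed cut-leaf: (68 − 71.625)² / 71.625 = 0.1835
  green-stemmed potato-leaf: (22 − 23.875)² / 23.875 = 0.1473
χ² = 0.1746 + 0.0055 + 0.1835 + 0.1473 = 0.5109 ≈ 0.511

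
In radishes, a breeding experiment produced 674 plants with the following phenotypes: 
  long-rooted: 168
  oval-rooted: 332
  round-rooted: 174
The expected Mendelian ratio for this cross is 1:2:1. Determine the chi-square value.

0.255

Total ratio parts = 4. Expected numbers out of 674:
  long-rooted: 674 × 1/4 = 168.5
  oval-rooted: 674 × 2/4 = 337
  round-rooted: 674 × 1/4 = 168.5
χ² = Σ (O − E)² / E
  long-rooted: (168 − 168.5)² / 168.5 = 0.0015
  oval-rooted: (332 − 337)² / 337 = 0.0742
  round-rooted: (174 − 168.5)² / 168.5 = 0.1795
χ² = 0.0015 + 0.0742 + 0.1795 = 0.2552 ≈ 0.255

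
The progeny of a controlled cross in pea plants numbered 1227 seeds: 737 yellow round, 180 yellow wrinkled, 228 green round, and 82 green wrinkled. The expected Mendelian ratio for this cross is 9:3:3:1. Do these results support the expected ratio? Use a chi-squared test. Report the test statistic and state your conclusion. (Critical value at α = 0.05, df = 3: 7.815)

The 9:3:3:1 ratio has 16 parts, so with N = 1227 the expected counts are:
  yellow round: 1227 × 9/16 = 690.1875
  yellow wrinkled: 1227 × 3/16 = 230.0625
  green round: 1227 × 3/16 = 230.0625
  green wrinkled: 1227 × 1/16 = 76.6875
χ² = Σ (O − E)² / E
  yellow round: (737 − 690.1875)² / 690.1875 = 3.1751
  yellow wrinkled: (180 − 230.0625)² / 230.0625 = 10.8938
  green round: (228 − 230.0625)² / 230.0625 = 0.0185
  green wrinkled: (82 − 76.6875)² / 76.6875 = 0.3680
χ² = 3.1751 + 10.8938 + 0.0185 + 0.3680 = 14.4554 ≈ 14.455
Degrees of freedom = 4 − 1 = 3; critical value at α = 0.05 is 7.815.
Since 14.455 > 7.815, we reject the null hypothesis — the data do not fit the 9:3:3:1 ratio.

14.455; not consistent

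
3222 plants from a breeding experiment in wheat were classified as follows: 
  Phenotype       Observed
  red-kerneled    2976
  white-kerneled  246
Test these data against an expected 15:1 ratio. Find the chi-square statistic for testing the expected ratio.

Under the 15:1 hypothesis (Σ ratio = 16, N = 3222):
  red-kerneled: 3222 × 15/16 = 3020.625
  white-kerneled: 3222 × 1/16 = 201.375
χ² = Σ (O − E)² / E
  red-kerneled: (2976 − 3020.625)² / 3020.625 = 0.6593
  white-kerneled: (246 − 201.375)² / 201.375 = 9.8890
χ² = 0.6593 + 9.8890 = 10.5483 ≈ 10.548

10.548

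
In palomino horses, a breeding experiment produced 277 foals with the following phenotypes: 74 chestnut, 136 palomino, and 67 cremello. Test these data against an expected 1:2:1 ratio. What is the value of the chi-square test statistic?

The 1:2:1 ratio has 4 parts, so with N = 277 the expected counts are:
  chestnut: 277 × 1/4 = 69.25
  palomino: 277 × 2/4 = 138.5
  cremello: 277 × 1/4 = 69.25
χ² = Σ (O − E)² / E
  chestnut: (74 − 69.25)² / 69.25 = 0.3258
  palomino: (136 − 138.5)² / 138.5 = 0.0451
  cremello: (67 − 69.25)² / 69.25 = 0.0731
χ² = 0.3258 + 0.0451 + 0.0731 = 0.444

0.444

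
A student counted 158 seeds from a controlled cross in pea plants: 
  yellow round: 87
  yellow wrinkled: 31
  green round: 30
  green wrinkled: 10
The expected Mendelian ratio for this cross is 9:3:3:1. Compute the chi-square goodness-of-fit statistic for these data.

Total ratio parts = 16. Expected numbers out of 158:
  yellow round: 158 × 9/16 = 88.875
  yellow wrinkled: 158 × 3/16 = 29.625
  green round: 158 × 3/16 = 29.625
  green wrinkled: 158 × 1/16 = 9.875
χ² = Σ (O − E)² / E
  yellow round: (87 − 88.875)² / 88.875 = 0.0396
  yellow wrinkled: (31 − 29.625)² / 29.625 = 0.0638
  green round: (30 − 29.625)² / 29.625 = 0.0047
  green wrinkled: (10 − 9.875)² / 9.875 = 0.0016
χ² = 0.0396 + 0.0638 + 0.0047 + 0.0016 = 0.1097 ≈ 0.110

0.110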